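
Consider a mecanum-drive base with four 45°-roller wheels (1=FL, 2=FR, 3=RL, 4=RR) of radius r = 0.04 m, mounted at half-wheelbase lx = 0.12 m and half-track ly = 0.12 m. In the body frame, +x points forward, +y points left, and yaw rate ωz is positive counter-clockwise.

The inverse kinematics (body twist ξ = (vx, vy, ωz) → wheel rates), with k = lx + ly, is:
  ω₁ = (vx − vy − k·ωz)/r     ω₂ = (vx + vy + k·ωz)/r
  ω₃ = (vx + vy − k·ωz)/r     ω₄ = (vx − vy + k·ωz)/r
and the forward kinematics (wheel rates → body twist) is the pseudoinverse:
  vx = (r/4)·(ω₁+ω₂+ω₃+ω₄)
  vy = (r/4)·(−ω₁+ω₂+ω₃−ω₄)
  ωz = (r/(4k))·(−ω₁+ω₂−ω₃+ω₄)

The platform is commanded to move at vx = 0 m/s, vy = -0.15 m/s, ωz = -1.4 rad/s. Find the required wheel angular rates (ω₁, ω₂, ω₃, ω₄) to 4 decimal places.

(12.1500, -12.1500, 4.6500, -4.6500)

k = lx + ly = 0.12 + 0.12 = 0.2400;  k·ωz = 0.2400·-1.4 = -0.3360
ω₁ (FL) = (vx − vy − k·ωz)/r = 0.4860/0.04 = 12.1500
ω₂ (FR) = (vx + vy + k·ωz)/r = -0.4860/0.04 = -12.1500
ω₃ (RL) = (vx + vy − k·ωz)/r = 0.1860/0.04 = 4.6500
ω₄ (RR) = (vx − vy + k·ωz)/r = -0.1860/0.04 = -4.6500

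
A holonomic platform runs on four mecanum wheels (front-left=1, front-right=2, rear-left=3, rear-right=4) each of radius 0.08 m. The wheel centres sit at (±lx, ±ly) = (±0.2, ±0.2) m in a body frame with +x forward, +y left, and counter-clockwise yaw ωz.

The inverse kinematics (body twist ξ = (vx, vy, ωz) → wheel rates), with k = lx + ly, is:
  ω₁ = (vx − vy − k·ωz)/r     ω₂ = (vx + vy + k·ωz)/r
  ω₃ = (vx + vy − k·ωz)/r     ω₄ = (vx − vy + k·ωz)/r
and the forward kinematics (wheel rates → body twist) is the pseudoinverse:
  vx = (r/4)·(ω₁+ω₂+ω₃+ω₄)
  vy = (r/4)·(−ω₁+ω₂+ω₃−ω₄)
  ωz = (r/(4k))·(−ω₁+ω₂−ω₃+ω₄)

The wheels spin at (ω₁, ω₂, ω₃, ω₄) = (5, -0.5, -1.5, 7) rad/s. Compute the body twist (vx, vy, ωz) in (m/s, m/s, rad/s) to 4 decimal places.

k = lx + ly = 0.2 + 0.2 = 0.4000
ω₁+ω₂+ω₃+ω₄ = 10.0000  →  vx = (0.08/4)·10.0000 = 0.2000
−ω₁+ω₂+ω₃−ω₄ = -14.0000  →  vy = (0.08/4)·-14.0000 = -0.2800
−ω₁+ω₂−ω₃+ω₄ = 3.0000  →  ωz = (0.08/1.6000)·3.0000 = 0.1500

(0.2000, -0.2800, 0.1500)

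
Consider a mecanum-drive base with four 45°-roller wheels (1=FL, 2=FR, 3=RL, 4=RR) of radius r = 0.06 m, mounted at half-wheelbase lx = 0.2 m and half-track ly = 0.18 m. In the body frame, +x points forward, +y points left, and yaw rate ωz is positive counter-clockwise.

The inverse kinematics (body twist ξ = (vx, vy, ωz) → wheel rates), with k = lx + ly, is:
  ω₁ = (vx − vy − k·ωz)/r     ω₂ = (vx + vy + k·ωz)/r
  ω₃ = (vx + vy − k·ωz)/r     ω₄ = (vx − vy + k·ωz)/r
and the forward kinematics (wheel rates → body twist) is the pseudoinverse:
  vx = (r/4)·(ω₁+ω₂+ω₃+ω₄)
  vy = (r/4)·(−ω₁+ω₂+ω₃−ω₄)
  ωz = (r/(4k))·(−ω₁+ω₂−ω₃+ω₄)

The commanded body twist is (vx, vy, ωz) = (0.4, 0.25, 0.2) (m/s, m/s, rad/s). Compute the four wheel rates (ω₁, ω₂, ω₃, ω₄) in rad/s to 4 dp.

k = lx + ly = 0.2 + 0.18 = 0.3800;  k·ωz = 0.3800·0.2 = 0.0760
ω₁ (FL) = (vx − vy − k·ωz)/r = 0.0740/0.06 = 1.2333
ω₂ (FR) = (vx + vy + k·ωz)/r = 0.7260/0.06 = 12.1000
ω₃ (RL) = (vx + vy − k·ωz)/r = 0.5740/0.06 = 9.5667
ω₄ (RR) = (vx − vy + k·ωz)/r = 0.2260/0.06 = 3.7667

(1.2333, 12.1000, 9.5667, 3.7667)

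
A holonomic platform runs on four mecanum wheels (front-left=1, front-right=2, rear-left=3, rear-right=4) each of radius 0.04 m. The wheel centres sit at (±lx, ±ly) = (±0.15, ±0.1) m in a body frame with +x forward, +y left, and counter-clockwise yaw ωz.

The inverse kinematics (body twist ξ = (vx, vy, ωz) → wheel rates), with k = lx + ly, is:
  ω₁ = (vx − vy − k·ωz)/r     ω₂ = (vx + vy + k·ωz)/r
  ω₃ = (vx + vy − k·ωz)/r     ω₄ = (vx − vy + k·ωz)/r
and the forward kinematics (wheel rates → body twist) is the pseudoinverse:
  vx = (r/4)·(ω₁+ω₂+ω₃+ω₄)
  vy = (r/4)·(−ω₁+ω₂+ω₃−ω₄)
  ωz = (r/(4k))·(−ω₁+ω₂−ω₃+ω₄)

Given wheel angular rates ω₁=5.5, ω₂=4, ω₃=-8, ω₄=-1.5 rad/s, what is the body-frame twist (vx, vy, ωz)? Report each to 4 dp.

k = lx + ly = 0.15 + 0.1 = 0.2500
ω₁+ω₂+ω₃+ω₄ = 0.0000  →  vx = (0.04/4)·0.0000 = 0.0000
−ω₁+ω₂+ω₃−ω₄ = -8.0000  →  vy = (0.04/4)·-8.0000 = -0.0800
−ω₁+ω₂−ω₃+ω₄ = 5.0000  →  ωz = (0.04/1.0000)·5.0000 = 0.2000

(0.0000, -0.0800, 0.2000)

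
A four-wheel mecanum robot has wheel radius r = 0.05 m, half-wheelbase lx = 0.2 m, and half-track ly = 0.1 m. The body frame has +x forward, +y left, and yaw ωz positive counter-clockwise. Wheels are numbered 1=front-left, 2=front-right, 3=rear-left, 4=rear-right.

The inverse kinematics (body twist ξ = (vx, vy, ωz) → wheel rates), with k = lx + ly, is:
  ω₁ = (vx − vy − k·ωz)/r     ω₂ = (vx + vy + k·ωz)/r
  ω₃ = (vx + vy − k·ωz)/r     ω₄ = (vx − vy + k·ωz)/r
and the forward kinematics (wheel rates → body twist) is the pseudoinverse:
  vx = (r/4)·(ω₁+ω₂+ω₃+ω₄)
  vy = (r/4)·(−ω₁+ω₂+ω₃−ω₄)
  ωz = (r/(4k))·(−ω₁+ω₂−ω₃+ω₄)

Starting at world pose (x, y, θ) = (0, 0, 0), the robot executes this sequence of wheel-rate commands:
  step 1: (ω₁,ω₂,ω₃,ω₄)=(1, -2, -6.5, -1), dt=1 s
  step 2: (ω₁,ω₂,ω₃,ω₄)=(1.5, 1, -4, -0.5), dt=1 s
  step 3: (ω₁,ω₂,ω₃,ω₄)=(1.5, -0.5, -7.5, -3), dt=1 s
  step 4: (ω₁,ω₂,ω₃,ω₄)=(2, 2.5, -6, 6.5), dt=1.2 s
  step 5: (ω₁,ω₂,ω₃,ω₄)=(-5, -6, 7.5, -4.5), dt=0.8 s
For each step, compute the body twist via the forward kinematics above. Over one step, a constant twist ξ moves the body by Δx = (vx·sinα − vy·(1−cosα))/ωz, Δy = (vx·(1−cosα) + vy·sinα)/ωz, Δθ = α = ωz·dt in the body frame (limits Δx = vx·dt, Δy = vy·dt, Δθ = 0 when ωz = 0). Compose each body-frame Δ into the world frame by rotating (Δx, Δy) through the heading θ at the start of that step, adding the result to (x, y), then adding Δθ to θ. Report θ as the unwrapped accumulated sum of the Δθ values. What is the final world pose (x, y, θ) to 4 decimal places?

(-0.1748, -0.3472, 0.5500)

step 1: ξ=(vx,vy,ωz)=(-0.1063, -0.1063, 0.1042), dt=1.0 → body Δ=(-0.1005, -0.1116, 0.1042) → world pose (-0.1005, -0.1116, 0.1042)
step 2: ξ=(vx,vy,ωz)=(-0.0250, -0.0500, 0.1250), dt=1.0 → body Δ=(-0.0218, -0.0514, 0.1250) → world pose (-0.1169, -0.1650, 0.2292)
step 3: ξ=(vx,vy,ωz)=(-0.1188, -0.0813, 0.1042), dt=1.0 → body Δ=(-0.1143, -0.0873, 0.1042) → world pose (-0.2084, -0.2760, 0.3333)
step 4: ξ=(vx,vy,ωz)=(0.0625, -0.1500, 0.5417), dt=1.2 → body Δ=(0.1263, -0.1441, 0.6500) → world pose (-0.0419, -0.3708, 0.9833)
step 5: ξ=(vx,vy,ωz)=(-0.1000, 0.1375, -0.5417), dt=0.8 → body Δ=(-0.0541, 0.1237, -0.4333) → world pose (-0.1748, -0.3472, 0.5500)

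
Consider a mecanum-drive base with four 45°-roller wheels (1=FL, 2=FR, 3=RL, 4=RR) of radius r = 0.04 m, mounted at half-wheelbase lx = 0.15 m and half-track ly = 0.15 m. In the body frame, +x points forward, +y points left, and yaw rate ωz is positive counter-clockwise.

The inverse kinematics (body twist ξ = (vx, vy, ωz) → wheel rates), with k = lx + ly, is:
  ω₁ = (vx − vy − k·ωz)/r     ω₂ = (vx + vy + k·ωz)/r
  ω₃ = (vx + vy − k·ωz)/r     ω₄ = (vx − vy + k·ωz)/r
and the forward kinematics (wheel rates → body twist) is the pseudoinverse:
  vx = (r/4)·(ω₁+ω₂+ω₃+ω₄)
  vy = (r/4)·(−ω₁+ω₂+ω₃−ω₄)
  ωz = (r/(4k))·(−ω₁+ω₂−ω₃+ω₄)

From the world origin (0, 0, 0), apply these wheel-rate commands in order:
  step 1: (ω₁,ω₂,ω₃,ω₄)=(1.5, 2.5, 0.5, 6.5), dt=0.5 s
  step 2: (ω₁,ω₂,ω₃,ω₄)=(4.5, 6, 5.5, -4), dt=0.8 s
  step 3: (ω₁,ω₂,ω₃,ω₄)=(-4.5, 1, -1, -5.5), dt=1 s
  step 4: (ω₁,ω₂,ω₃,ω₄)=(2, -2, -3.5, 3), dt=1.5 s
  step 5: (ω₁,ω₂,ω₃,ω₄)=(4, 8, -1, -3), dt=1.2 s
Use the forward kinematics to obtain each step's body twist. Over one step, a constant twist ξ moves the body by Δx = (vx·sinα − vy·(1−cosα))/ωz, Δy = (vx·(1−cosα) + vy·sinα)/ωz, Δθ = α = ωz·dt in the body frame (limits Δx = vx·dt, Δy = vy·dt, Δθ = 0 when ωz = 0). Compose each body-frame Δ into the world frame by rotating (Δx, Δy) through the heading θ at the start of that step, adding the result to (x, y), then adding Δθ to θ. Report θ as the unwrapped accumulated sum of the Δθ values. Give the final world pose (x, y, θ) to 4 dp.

step 1: ξ=(vx,vy,ωz)=(0.1100, -0.0500, 0.2333), dt=0.5 → body Δ=(0.0563, -0.0217, 0.1167) → world pose (0.0563, -0.0217, 0.1167)
step 2: ξ=(vx,vy,ωz)=(0.1200, 0.1100, -0.2667), dt=0.8 → body Δ=(0.1046, 0.0771, -0.2133) → world pose (0.1513, 0.0670, -0.0967)
step 3: ξ=(vx,vy,ωz)=(-0.1000, 0.1000, 0.0333), dt=1.0 → body Δ=(-0.1016, 0.0983, 0.0333) → world pose (0.0596, 0.1747, -0.0633)
step 4: ξ=(vx,vy,ωz)=(-0.0050, -0.1050, 0.0833), dt=1.5 → body Δ=(0.0024, -0.1576, 0.1250) → world pose (0.0520, 0.0173, 0.0617)
step 5: ξ=(vx,vy,ωz)=(0.0800, 0.0600, 0.0667), dt=1.2 → body Δ=(0.0930, 0.0758, 0.0800) → world pose (0.1401, 0.0987, 0.1417)

(0.1401, 0.0987, 0.1417)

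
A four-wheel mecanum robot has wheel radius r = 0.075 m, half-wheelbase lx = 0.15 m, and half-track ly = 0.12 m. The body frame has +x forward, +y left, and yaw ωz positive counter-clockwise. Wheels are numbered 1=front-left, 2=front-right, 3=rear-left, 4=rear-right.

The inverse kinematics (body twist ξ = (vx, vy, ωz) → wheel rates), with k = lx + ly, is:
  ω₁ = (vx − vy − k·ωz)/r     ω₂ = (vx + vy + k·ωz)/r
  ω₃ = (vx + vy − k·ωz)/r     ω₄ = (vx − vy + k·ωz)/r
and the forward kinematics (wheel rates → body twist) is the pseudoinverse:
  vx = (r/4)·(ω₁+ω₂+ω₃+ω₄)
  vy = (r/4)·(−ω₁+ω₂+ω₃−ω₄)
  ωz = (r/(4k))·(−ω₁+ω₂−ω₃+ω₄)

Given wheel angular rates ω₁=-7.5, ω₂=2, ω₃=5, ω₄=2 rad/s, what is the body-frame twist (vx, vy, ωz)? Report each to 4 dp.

(0.0281, 0.2344, 0.4514)

k = lx + ly = 0.15 + 0.12 = 0.2700
ω₁+ω₂+ω₃+ω₄ = 1.5000  →  vx = (0.075/4)·1.5000 = 0.0281
−ω₁+ω₂+ω₃−ω₄ = 12.5000  →  vy = (0.075/4)·12.5000 = 0.2344
−ω₁+ω₂−ω₃+ω₄ = 6.5000  →  ωz = (0.075/1.0800)·6.5000 = 0.4514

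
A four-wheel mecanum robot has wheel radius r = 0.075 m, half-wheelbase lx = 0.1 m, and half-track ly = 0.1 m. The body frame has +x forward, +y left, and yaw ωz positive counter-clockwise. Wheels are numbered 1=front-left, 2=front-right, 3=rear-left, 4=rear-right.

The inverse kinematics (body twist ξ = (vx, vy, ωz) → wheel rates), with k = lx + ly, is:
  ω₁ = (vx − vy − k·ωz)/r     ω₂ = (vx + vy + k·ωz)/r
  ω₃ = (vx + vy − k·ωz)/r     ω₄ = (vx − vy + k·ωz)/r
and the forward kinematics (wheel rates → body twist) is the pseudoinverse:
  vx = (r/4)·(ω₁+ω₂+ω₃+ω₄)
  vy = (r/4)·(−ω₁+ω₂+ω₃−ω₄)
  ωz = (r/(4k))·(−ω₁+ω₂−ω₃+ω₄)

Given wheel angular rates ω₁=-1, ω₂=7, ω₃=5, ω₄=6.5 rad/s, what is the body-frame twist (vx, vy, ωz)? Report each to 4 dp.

k = lx + ly = 0.1 + 0.1 = 0.2000
ω₁+ω₂+ω₃+ω₄ = 17.5000  →  vx = (0.075/4)·17.5000 = 0.3281
−ω₁+ω₂+ω₃−ω₄ = 6.5000  →  vy = (0.075/4)·6.5000 = 0.1219
−ω₁+ω₂−ω₃+ω₄ = 9.5000  →  ωz = (0.075/0.8000)·9.5000 = 0.8906

(0.3281, 0.1219, 0.8906)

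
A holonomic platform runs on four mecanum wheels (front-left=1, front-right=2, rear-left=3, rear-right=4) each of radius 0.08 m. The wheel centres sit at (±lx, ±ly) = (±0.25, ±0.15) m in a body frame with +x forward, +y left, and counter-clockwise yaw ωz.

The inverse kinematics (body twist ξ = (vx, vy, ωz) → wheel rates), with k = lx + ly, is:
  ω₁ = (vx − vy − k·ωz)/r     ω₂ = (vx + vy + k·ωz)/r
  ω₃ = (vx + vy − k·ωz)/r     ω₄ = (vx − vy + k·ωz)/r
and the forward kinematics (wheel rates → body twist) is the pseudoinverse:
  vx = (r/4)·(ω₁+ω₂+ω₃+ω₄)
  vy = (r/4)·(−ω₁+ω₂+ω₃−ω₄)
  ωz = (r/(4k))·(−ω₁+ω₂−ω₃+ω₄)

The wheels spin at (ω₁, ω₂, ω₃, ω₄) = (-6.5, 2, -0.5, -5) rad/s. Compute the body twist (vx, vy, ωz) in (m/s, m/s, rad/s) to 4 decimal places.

k = lx + ly = 0.25 + 0.15 = 0.4000
ω₁+ω₂+ω₃+ω₄ = -10.0000  →  vx = (0.08/4)·-10.0000 = -0.2000
−ω₁+ω₂+ω₃−ω₄ = 13.0000  →  vy = (0.08/4)·13.0000 = 0.2600
−ω₁+ω₂−ω₃+ω₄ = 4.0000  →  ωz = (0.08/1.6000)·4.0000 = 0.2000

(-0.2000, 0.2600, 0.2000)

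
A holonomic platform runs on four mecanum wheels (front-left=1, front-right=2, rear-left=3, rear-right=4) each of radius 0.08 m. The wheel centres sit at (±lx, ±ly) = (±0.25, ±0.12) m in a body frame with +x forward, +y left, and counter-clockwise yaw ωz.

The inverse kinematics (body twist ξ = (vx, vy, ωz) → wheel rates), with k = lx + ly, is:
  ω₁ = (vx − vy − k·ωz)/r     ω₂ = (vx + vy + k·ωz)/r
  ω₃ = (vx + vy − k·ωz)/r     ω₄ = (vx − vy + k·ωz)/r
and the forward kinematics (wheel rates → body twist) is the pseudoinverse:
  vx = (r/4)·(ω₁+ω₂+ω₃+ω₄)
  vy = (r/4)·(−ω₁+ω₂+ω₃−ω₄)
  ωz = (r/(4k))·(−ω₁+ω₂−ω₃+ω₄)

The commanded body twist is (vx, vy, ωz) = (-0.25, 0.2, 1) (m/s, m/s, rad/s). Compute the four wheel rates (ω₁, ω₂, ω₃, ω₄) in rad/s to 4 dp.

(-10.2500, 4.0000, -5.2500, -1.0000)

k = lx + ly = 0.25 + 0.12 = 0.3700;  k·ωz = 0.3700·1 = 0.3700
ω₁ (FL) = (vx − vy − k·ωz)/r = -0.8200/0.08 = -10.2500
ω₂ (FR) = (vx + vy + k·ωz)/r = 0.3200/0.08 = 4.0000
ω₃ (RL) = (vx + vy − k·ωz)/r = -0.4200/0.08 = -5.2500
ω₄ (RR) = (vx − vy + k·ωz)/r = -0.0800/0.08 = -1.0000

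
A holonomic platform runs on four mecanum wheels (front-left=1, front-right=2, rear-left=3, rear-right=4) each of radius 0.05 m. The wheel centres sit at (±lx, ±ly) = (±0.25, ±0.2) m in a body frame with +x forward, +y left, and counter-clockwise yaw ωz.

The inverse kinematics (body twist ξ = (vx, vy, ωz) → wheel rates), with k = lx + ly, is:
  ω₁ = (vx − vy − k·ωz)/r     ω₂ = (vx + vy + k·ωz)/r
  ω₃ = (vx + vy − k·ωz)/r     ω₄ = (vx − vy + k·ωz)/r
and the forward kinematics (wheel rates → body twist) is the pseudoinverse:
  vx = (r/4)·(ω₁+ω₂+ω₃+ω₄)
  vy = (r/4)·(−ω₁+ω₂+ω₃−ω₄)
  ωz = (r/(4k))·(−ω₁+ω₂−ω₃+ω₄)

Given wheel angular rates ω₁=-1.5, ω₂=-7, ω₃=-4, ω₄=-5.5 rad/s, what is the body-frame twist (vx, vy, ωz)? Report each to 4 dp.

(-0.2250, -0.0500, -0.1944)

k = lx + ly = 0.25 + 0.2 = 0.4500
ω₁+ω₂+ω₃+ω₄ = -18.0000  →  vx = (0.05/4)·-18.0000 = -0.2250
−ω₁+ω₂+ω₃−ω₄ = -4.0000  →  vy = (0.05/4)·-4.0000 = -0.0500
−ω₁+ω₂−ω₃+ω₄ = -7.0000  →  ωz = (0.05/1.8000)·-7.0000 = -0.1944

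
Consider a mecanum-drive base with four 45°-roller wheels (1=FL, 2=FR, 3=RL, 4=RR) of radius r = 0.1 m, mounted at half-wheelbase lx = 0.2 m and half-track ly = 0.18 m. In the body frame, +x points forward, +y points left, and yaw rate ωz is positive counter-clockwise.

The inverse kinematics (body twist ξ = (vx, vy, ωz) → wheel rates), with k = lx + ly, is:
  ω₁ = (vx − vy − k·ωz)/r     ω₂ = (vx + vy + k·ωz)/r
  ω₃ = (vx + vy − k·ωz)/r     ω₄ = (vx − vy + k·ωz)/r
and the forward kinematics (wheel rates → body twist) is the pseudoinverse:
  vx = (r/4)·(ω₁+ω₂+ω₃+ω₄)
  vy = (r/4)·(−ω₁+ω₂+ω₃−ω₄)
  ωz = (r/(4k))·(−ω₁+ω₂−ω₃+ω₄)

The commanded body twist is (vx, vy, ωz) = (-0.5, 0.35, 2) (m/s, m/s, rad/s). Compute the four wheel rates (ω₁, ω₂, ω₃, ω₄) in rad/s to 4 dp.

(-16.1000, 6.1000, -9.1000, -0.9000)

k = lx + ly = 0.2 + 0.18 = 0.3800;  k·ωz = 0.3800·2 = 0.7600
ω₁ (FL) = (vx − vy − k·ωz)/r = -1.6100/0.1 = -16.1000
ω₂ (FR) = (vx + vy + k·ωz)/r = 0.6100/0.1 = 6.1000
ω₃ (RL) = (vx + vy − k·ωz)/r = -0.9100/0.1 = -9.1000
ω₄ (RR) = (vx − vy + k·ωz)/r = -0.0900/0.1 = -0.9000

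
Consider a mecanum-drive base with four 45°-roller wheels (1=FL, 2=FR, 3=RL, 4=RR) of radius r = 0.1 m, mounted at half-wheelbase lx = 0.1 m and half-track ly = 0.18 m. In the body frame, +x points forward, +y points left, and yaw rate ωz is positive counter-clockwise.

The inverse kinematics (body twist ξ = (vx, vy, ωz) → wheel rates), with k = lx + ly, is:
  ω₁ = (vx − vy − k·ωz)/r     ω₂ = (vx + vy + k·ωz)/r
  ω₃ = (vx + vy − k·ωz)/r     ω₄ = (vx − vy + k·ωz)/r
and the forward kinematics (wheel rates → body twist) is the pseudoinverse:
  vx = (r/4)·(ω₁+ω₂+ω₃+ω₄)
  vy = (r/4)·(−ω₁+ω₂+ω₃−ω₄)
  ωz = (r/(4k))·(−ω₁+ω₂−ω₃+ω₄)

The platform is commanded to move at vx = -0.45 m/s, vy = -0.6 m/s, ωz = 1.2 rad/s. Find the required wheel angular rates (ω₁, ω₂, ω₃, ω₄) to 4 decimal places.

k = lx + ly = 0.1 + 0.18 = 0.2800;  k·ωz = 0.2800·1.2 = 0.3360
ω₁ (FL) = (vx − vy − k·ωz)/r = -0.1860/0.1 = -1.8600
ω₂ (FR) = (vx + vy + k·ωz)/r = -0.7140/0.1 = -7.1400
ω₃ (RL) = (vx + vy − k·ωz)/r = -1.3860/0.1 = -13.8600
ω₄ (RR) = (vx − vy + k·ωz)/r = 0.4860/0.1 = 4.8600

(-1.8600, -7.1400, -13.8600, 4.8600)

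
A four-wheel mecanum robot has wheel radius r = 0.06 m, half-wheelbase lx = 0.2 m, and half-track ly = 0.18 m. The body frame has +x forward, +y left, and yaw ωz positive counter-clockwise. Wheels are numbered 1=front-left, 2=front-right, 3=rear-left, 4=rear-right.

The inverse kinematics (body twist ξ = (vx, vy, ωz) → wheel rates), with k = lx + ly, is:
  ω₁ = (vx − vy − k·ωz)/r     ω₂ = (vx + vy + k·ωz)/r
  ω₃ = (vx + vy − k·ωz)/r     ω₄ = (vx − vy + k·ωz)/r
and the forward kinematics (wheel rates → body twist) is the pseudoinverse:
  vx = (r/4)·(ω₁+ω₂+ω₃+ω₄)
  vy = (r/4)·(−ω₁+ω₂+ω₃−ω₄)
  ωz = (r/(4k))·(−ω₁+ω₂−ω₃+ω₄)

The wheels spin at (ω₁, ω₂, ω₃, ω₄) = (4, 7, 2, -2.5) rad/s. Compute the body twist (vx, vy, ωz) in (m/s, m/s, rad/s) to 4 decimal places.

(0.1575, 0.1125, -0.0592)

k = lx + ly = 0.2 + 0.18 = 0.3800
ω₁+ω₂+ω₃+ω₄ = 10.5000  →  vx = (0.06/4)·10.5000 = 0.1575
−ω₁+ω₂+ω₃−ω₄ = 7.5000  →  vy = (0.06/4)·7.5000 = 0.1125
−ω₁+ω₂−ω₃+ω₄ = -1.5000  →  ωz = (0.06/1.5200)·-1.5000 = -0.0592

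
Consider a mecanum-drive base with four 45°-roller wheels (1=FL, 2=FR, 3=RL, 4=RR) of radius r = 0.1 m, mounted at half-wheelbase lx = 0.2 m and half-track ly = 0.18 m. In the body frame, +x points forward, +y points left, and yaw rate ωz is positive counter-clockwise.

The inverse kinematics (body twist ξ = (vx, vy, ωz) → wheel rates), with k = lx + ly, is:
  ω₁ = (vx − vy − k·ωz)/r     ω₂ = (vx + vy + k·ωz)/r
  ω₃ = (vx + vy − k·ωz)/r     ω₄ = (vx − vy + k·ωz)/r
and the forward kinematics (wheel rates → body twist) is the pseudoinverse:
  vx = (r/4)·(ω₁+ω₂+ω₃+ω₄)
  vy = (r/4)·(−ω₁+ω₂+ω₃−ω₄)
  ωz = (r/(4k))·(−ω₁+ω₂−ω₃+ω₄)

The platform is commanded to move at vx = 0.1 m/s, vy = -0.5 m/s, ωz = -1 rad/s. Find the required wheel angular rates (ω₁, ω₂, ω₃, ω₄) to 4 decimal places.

k = lx + ly = 0.2 + 0.18 = 0.3800;  k·ωz = 0.3800·-1 = -0.3800
ω₁ (FL) = (vx − vy − k·ωz)/r = 0.9800/0.1 = 9.8000
ω₂ (FR) = (vx + vy + k·ωz)/r = -0.7800/0.1 = -7.8000
ω₃ (RL) = (vx + vy − k·ωz)/r = -0.0200/0.1 = -0.2000
ω₄ (RR) = (vx − vy + k·ωz)/r = 0.2200/0.1 = 2.2000

(9.8000, -7.8000, -0.2000, 2.2000)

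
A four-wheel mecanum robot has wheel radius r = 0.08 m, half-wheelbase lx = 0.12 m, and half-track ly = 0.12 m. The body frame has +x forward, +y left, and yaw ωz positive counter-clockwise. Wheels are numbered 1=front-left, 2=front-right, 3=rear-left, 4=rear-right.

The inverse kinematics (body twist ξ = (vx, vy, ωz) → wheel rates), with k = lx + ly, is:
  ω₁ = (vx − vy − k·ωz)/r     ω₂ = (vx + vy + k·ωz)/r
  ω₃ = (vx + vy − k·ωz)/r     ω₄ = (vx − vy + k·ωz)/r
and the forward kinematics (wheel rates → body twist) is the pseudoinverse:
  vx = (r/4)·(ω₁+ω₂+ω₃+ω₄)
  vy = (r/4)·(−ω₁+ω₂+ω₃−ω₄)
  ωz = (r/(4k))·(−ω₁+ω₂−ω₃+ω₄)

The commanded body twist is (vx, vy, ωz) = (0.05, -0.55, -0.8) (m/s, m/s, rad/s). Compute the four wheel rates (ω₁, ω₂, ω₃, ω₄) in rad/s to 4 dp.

(9.9000, -8.6500, -3.8500, 5.1000)

k = lx + ly = 0.12 + 0.12 = 0.2400;  k·ωz = 0.2400·-0.8 = -0.1920
ω₁ (FL) = (vx − vy − k·ωz)/r = 0.7920/0.08 = 9.9000
ω₂ (FR) = (vx + vy + k·ωz)/r = -0.6920/0.08 = -8.6500
ω₃ (RL) = (vx + vy − k·ωz)/r = -0.3080/0.08 = -3.8500
ω₄ (RR) = (vx − vy + k·ωz)/r = 0.4080/0.08 = 5.1000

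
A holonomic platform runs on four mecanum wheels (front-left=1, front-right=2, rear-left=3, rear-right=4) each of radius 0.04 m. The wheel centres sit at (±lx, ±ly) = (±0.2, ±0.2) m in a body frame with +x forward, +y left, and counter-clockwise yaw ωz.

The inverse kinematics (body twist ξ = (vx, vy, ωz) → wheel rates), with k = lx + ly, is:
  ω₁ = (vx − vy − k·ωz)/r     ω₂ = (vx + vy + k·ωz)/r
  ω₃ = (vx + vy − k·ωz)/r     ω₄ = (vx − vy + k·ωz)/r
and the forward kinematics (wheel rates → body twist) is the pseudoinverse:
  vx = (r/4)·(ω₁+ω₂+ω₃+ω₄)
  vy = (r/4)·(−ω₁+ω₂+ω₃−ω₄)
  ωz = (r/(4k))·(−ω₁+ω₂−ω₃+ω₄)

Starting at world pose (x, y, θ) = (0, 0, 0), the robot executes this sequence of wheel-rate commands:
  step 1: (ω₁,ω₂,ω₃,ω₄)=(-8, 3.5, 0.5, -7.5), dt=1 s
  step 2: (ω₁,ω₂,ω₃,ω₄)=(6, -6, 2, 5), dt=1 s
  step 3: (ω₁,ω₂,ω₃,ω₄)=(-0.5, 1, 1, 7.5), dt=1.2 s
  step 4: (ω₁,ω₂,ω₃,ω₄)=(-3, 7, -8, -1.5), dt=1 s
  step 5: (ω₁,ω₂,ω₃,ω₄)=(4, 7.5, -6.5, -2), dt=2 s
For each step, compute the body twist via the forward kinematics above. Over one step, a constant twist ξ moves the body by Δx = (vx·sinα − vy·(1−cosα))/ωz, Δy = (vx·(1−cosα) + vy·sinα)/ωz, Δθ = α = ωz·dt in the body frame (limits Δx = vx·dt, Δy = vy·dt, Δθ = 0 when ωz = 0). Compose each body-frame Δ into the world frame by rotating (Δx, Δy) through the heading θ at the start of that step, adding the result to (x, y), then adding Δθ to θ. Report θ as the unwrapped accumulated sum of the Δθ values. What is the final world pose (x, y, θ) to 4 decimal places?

(0.0448, 0.0172, 0.9150)

step 1: ξ=(vx,vy,ωz)=(-0.1150, 0.1950, 0.0875), dt=1.0 → body Δ=(-0.1234, 0.1897, 0.0875) → world pose (-0.1234, 0.1897, 0.0875)
step 2: ξ=(vx,vy,ωz)=(0.0700, -0.1500, -0.2250), dt=1.0 → body Δ=(0.0526, -0.1566, -0.2250) → world pose (-0.0573, 0.0383, -0.1375)
step 3: ξ=(vx,vy,ωz)=(0.0900, -0.0500, 0.2000), dt=1.2 → body Δ=(0.1141, -0.0465, 0.2400) → world pose (0.0494, -0.0234, 0.1025)
step 4: ξ=(vx,vy,ωz)=(-0.0550, 0.0350, 0.4125), dt=1.0 → body Δ=(-0.0606, 0.0228, 0.4125) → world pose (-0.0132, -0.0069, 0.5150)
step 5: ξ=(vx,vy,ωz)=(0.0300, -0.0100, 0.2000), dt=2.0 → body Δ=(0.0624, -0.0076, 0.4000) → world pose (0.0448, 0.0172, 0.9150)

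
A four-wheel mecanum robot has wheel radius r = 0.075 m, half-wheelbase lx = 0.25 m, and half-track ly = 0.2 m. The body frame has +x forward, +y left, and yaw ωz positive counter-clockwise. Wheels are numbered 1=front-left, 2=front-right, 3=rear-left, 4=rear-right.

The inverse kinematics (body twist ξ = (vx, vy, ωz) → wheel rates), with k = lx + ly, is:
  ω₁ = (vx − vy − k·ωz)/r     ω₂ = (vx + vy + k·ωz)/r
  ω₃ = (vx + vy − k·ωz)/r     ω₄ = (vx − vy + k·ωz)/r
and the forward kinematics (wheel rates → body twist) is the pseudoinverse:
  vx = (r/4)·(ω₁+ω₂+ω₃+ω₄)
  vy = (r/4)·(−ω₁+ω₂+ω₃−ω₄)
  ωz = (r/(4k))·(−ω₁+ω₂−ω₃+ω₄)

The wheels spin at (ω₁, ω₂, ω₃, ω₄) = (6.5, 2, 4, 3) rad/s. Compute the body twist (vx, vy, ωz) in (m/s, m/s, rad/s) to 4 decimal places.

(0.2906, -0.0656, -0.2292)

k = lx + ly = 0.25 + 0.2 = 0.4500
ω₁+ω₂+ω₃+ω₄ = 15.5000  →  vx = (0.075/4)·15.5000 = 0.2906
−ω₁+ω₂+ω₃−ω₄ = -3.5000  →  vy = (0.075/4)·-3.5000 = -0.0656
−ω₁+ω₂−ω₃+ω₄ = -5.5000  →  ωz = (0.075/1.8000)·-5.5000 = -0.2292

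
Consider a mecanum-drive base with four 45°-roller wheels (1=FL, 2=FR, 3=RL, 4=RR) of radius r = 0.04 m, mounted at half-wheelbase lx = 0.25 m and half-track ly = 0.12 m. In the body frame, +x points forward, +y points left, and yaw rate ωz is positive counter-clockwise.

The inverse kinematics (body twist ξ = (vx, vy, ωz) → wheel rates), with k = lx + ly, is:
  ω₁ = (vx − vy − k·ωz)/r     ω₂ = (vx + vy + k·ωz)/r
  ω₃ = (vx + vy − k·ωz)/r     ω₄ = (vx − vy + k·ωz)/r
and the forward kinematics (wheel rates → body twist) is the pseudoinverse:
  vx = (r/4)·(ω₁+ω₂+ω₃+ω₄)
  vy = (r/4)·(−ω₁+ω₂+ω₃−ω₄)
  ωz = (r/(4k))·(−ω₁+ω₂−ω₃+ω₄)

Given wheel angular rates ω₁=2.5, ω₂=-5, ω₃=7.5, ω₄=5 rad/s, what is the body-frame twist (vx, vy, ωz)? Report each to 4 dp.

(0.1000, -0.0500, -0.2703)

k = lx + ly = 0.25 + 0.12 = 0.3700
ω₁+ω₂+ω₃+ω₄ = 10.0000  →  vx = (0.04/4)·10.0000 = 0.1000
−ω₁+ω₂+ω₃−ω₄ = -5.0000  →  vy = (0.04/4)·-5.0000 = -0.0500
−ω₁+ω₂−ω₃+ω₄ = -10.0000  →  ωz = (0.04/1.4800)·-10.0000 = -0.2703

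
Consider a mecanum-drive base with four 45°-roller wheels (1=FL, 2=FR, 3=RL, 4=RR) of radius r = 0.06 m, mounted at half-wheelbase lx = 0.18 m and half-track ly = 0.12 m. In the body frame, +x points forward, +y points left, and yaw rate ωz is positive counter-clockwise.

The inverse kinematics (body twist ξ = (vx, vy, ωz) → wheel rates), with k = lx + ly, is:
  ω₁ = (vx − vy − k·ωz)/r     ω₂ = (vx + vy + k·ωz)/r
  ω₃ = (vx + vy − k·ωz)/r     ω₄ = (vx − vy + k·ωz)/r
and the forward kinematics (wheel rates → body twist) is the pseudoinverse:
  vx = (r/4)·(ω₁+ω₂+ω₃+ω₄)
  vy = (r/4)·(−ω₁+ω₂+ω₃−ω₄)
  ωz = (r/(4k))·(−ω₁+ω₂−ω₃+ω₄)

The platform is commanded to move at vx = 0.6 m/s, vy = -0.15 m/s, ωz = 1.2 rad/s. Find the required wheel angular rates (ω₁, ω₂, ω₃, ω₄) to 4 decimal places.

(6.5000, 13.5000, 1.5000, 18.5000)

k = lx + ly = 0.18 + 0.12 = 0.3000;  k·ωz = 0.3000·1.2 = 0.3600
ω₁ (FL) = (vx − vy − k·ωz)/r = 0.3900/0.06 = 6.5000
ω₂ (FR) = (vx + vy + k·ωz)/r = 0.8100/0.06 = 13.5000
ω₃ (RL) = (vx + vy − k·ωz)/r = 0.0900/0.06 = 1.5000
ω₄ (RR) = (vx − vy + k·ωz)/r = 1.1100/0.06 = 18.5000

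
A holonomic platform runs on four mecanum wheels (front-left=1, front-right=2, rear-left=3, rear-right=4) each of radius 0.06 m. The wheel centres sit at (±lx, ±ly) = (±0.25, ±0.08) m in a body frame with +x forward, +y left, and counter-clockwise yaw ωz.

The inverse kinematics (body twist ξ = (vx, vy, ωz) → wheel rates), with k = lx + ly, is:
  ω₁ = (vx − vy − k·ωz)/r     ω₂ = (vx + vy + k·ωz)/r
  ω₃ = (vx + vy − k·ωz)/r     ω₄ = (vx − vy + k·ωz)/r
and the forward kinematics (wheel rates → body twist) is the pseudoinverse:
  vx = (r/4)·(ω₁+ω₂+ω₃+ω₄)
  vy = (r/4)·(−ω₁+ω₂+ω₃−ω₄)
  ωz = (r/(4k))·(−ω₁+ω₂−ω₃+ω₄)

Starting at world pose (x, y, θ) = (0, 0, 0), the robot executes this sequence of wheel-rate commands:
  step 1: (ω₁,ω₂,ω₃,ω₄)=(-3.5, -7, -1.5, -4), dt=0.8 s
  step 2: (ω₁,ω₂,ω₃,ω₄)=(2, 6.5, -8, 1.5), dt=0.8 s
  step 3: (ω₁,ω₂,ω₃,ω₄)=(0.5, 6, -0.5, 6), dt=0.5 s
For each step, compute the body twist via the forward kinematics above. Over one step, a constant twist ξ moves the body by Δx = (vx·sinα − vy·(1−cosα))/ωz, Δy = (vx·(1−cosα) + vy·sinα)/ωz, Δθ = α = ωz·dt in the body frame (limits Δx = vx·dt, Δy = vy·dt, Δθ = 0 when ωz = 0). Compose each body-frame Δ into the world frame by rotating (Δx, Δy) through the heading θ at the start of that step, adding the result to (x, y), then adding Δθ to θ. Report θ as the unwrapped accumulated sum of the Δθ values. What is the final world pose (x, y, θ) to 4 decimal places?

step 1: ξ=(vx,vy,ωz)=(-0.2400, -0.0150, -0.2727), dt=0.8 → body Δ=(-0.1918, 0.0090, -0.2182) → world pose (-0.1918, 0.0090, -0.2182)
step 2: ξ=(vx,vy,ωz)=(0.0300, -0.0750, 0.6364), dt=0.8 → body Δ=(0.0379, -0.0515, 0.5091) → world pose (-0.1659, -0.0495, 0.2909)
step 3: ξ=(vx,vy,ωz)=(0.1800, -0.0150, 0.5455), dt=0.5 → body Δ=(0.0899, 0.0048, 0.2727) → world pose (-0.0811, -0.0191, 0.5636)

(-0.0811, -0.0191, 0.5636)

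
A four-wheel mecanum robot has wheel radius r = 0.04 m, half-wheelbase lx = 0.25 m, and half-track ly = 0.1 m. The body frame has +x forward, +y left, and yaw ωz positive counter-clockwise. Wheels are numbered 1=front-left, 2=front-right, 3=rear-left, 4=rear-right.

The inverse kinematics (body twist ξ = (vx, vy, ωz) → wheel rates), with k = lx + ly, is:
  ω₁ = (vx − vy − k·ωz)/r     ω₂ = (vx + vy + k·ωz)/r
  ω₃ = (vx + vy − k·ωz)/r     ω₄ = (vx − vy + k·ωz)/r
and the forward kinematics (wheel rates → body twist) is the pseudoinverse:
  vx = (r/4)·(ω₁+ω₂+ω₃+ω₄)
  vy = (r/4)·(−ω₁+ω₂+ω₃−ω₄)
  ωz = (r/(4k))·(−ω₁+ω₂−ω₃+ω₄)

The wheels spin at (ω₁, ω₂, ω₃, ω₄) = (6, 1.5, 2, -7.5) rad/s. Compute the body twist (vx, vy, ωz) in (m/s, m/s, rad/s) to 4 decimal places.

(0.0200, 0.0500, -0.4000)

k = lx + ly = 0.25 + 0.1 = 0.3500
ω₁+ω₂+ω₃+ω₄ = 2.0000  →  vx = (0.04/4)·2.0000 = 0.0200
−ω₁+ω₂+ω₃−ω₄ = 5.0000  →  vy = (0.04/4)·5.0000 = 0.0500
−ω₁+ω₂−ω₃+ω₄ = -14.0000  →  ωz = (0.04/1.4000)·-14.0000 = -0.4000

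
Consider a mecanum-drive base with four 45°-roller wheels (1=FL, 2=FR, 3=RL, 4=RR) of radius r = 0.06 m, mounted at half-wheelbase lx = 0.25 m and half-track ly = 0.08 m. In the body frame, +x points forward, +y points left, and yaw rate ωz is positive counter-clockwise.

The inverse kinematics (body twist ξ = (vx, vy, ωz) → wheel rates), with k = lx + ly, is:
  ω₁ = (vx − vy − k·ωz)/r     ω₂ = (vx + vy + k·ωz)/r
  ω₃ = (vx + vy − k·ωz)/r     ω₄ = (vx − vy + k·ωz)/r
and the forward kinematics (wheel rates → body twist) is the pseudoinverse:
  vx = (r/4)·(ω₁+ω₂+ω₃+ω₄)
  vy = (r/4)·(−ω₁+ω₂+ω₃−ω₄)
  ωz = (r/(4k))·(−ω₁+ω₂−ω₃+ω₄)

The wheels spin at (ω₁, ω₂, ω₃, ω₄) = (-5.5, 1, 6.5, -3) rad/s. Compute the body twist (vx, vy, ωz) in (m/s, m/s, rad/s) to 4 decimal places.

k = lx + ly = 0.25 + 0.08 = 0.3300
ω₁+ω₂+ω₃+ω₄ = -1.0000  →  vx = (0.06/4)·-1.0000 = -0.0150
−ω₁+ω₂+ω₃−ω₄ = 16.0000  →  vy = (0.06/4)·16.0000 = 0.2400
−ω₁+ω₂−ω₃+ω₄ = -3.0000  →  ωz = (0.06/1.3200)·-3.0000 = -0.1364

(-0.0150, 0.2400, -0.1364)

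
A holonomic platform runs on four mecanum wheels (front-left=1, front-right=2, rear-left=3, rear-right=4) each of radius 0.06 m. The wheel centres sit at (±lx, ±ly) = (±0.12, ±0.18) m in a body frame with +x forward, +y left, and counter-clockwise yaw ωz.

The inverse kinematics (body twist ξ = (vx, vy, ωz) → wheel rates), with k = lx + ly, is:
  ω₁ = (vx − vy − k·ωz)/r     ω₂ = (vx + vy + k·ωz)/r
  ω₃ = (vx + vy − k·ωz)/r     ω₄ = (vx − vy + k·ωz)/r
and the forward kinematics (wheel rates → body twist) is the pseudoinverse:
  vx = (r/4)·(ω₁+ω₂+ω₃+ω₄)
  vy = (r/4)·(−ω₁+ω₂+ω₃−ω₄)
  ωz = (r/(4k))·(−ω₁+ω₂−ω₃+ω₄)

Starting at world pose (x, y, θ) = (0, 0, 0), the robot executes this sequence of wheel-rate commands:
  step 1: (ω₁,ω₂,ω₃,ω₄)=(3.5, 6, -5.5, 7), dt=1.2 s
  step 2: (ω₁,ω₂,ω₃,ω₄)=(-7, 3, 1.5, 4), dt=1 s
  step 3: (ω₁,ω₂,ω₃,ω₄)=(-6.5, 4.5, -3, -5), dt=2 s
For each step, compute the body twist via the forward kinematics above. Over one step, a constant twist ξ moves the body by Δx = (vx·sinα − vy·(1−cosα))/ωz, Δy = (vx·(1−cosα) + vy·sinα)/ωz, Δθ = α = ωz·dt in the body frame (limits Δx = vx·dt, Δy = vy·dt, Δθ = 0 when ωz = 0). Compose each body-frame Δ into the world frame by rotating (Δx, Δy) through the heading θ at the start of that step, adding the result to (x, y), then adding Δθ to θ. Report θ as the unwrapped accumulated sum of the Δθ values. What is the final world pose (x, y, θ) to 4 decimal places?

(-0.0804, -0.4287, 2.4250)

step 1: ξ=(vx,vy,ωz)=(0.1650, -0.1500, 0.7500), dt=1.2 → body Δ=(0.2480, -0.0734, 0.9000) → world pose (0.2480, -0.0734, 0.9000)
step 2: ξ=(vx,vy,ωz)=(0.0225, 0.1125, 0.6250), dt=1.0 → body Δ=(-0.0130, 0.1121, 0.6250) → world pose (0.1521, -0.0139, 1.5250)
step 3: ξ=(vx,vy,ωz)=(-0.1500, 0.1950, 0.4500), dt=2.0 → body Δ=(-0.4251, 0.2133, 0.9000) → world pose (-0.0804, -0.4287, 2.4250)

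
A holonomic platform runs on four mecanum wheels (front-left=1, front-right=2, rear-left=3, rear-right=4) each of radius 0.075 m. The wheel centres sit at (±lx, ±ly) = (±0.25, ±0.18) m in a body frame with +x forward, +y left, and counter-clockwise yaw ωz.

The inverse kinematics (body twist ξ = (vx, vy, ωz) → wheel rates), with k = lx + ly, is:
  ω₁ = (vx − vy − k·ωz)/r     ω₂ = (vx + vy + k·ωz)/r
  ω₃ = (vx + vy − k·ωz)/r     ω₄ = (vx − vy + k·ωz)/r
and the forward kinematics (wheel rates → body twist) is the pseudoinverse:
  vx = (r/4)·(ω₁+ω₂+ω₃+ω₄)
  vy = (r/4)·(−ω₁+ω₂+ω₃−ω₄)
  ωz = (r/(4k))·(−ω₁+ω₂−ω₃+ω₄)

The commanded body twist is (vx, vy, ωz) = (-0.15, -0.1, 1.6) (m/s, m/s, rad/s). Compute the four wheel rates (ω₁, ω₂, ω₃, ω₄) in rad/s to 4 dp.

(-9.8400, 5.8400, -12.5067, 8.5067)

k = lx + ly = 0.25 + 0.18 = 0.4300;  k·ωz = 0.4300·1.6 = 0.6880
ω₁ (FL) = (vx − vy − k·ωz)/r = -0.7380/0.075 = -9.8400
ω₂ (FR) = (vx + vy + k·ωz)/r = 0.4380/0.075 = 5.8400
ω₃ (RL) = (vx + vy − k·ωz)/r = -0.9380/0.075 = -12.5067
ω₄ (RR) = (vx − vy + k·ωz)/r = 0.6380/0.075 = 8.5067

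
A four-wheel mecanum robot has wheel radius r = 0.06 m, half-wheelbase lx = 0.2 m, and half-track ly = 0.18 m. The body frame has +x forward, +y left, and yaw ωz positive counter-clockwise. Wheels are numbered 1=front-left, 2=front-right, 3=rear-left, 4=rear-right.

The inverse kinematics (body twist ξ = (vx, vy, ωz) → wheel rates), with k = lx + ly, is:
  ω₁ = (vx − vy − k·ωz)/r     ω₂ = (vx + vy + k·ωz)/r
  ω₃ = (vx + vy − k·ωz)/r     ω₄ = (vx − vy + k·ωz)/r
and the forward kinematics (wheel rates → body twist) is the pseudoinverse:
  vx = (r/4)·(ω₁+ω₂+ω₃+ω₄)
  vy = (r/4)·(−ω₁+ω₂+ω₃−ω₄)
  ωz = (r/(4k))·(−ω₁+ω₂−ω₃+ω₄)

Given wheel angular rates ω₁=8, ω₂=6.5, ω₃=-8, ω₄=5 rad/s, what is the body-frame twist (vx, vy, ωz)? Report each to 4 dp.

k = lx + ly = 0.2 + 0.18 = 0.3800
ω₁+ω₂+ω₃+ω₄ = 11.5000  →  vx = (0.06/4)·11.5000 = 0.1725
−ω₁+ω₂+ω₃−ω₄ = -14.5000  →  vy = (0.06/4)·-14.5000 = -0.2175
−ω₁+ω₂−ω₃+ω₄ = 11.5000  →  ωz = (0.06/1.5200)·11.5000 = 0.4539

(0.1725, -0.2175, 0.4539)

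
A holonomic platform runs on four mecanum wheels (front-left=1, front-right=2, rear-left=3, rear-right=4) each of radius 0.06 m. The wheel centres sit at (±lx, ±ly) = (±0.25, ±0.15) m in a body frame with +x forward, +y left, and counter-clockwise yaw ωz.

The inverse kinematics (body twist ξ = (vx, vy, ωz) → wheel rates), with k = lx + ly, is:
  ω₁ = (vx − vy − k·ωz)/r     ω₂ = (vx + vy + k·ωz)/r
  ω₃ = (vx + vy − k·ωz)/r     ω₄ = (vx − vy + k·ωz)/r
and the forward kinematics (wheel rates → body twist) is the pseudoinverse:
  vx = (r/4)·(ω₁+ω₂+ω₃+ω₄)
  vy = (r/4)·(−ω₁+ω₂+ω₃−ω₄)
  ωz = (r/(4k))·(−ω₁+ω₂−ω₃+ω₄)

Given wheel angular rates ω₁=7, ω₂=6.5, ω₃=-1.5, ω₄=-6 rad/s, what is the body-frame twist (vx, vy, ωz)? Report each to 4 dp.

k = lx + ly = 0.25 + 0.15 = 0.4000
ω₁+ω₂+ω₃+ω₄ = 6.0000  →  vx = (0.06/4)·6.0000 = 0.0900
−ω₁+ω₂+ω₃−ω₄ = 4.0000  →  vy = (0.06/4)·4.0000 = 0.0600
−ω₁+ω₂−ω₃+ω₄ = -5.0000  →  ωz = (0.06/1.6000)·-5.0000 = -0.1875

(0.0900, 0.0600, -0.1875)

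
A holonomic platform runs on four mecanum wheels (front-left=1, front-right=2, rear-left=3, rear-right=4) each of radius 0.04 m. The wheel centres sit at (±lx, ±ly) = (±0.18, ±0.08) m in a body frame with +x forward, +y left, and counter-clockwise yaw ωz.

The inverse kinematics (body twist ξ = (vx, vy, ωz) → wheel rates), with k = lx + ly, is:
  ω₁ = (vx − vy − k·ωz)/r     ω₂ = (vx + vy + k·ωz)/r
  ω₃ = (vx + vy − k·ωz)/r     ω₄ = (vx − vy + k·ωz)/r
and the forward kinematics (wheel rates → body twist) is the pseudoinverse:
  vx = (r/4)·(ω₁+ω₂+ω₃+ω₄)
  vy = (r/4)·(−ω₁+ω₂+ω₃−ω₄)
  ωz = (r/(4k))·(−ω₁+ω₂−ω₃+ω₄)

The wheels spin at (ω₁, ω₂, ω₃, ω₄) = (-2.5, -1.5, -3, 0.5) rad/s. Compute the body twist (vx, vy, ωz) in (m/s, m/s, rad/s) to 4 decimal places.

k = lx + ly = 0.18 + 0.08 = 0.2600
ω₁+ω₂+ω₃+ω₄ = -6.5000  →  vx = (0.04/4)·-6.5000 = -0.0650
−ω₁+ω₂+ω₃−ω₄ = -2.5000  →  vy = (0.04/4)·-2.5000 = -0.0250
−ω₁+ω₂−ω₃+ω₄ = 4.5000  →  ωz = (0.04/1.0400)·4.5000 = 0.1731

(-0.0650, -0.0250, 0.1731)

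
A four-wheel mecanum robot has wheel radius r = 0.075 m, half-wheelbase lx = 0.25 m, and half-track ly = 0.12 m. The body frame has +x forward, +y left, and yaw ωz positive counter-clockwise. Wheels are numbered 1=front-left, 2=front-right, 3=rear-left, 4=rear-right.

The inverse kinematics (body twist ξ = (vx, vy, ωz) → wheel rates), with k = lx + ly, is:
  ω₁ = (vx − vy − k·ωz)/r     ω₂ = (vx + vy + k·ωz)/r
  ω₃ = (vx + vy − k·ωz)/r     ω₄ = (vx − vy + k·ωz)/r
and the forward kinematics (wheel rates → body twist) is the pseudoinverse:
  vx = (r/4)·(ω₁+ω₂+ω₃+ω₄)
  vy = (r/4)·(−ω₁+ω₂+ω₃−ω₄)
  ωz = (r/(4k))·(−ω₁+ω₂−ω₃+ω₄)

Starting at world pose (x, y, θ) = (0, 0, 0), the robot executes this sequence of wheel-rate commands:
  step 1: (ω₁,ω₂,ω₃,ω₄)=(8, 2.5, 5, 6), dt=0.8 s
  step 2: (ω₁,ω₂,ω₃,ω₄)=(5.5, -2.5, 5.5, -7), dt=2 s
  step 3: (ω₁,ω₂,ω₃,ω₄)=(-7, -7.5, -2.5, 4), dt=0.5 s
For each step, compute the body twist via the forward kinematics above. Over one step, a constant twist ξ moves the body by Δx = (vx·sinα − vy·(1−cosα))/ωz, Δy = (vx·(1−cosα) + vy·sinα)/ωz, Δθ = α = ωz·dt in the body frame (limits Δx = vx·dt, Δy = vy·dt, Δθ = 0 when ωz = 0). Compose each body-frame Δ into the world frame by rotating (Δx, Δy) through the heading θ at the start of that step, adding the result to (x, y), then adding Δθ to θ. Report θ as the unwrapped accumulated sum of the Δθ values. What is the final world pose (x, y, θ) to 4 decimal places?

(0.4758, 0.0151, -2.1081)

step 1: ξ=(vx,vy,ωz)=(0.4031, -0.1219, -0.2280), dt=0.8 → body Δ=(0.3118, -0.1263, -0.1824) → world pose (0.3118, -0.1263, -0.1824)
step 2: ξ=(vx,vy,ωz)=(0.0281, 0.0844, -1.0389), dt=2.0 → body Δ=(0.1443, 0.0308, -2.0777) → world pose (0.4594, -0.1222, -2.2601)
step 3: ξ=(vx,vy,ωz)=(-0.2438, -0.1312, 0.3041), dt=0.5 → body Δ=(-0.1164, -0.0746, 0.1520) → world pose (0.4758, 0.0151, -2.1081)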